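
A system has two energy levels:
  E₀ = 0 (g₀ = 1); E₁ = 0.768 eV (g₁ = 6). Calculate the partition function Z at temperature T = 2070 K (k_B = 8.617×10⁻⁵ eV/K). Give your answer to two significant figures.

k_BT = 8.617×10⁻⁵ × 2070 K = 0.1784 eV.
Eᵢ/kT = 0, 4.305.
Z = Σ gᵢe^(−Eᵢ/kT) = 1·e^(−0) + 6·e^(−4.305) = 1.000 + 0.08101 = 1.081.

Z = 1.1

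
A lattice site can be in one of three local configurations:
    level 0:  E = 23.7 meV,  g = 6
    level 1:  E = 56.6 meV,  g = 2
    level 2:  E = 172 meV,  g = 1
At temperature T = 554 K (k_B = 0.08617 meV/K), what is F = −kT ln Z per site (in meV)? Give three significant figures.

-69.5 meV

k_BT = 0.08617 × 554 K = 47.738 meV.
Eᵢ/kT = 0.49646, 1.1856, 3.6030.
Z = Σ gᵢe^(−Eᵢ/kT) = 6·e^(−0.49646) + 2·e^(−1.1856) + 1·e^(−3.6030) = 3.6521 + 0.61113 + 0.027242 = 4.2905.
F = −kT ln Z = −47.738 × ln(4.2905) = −47.738 × 1.4564 = -69.5 meV.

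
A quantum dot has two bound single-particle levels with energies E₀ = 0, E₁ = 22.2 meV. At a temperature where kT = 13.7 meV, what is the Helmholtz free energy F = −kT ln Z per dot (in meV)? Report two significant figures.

Eᵢ/kT = 0, 1.620.
Z = Σ e^(−Eᵢ/kT) = e^(−0) + e^(−1.620) = 1.000 + 0.1979 = 1.198.
F = −kT ln Z = −13.7 × ln(1.198) = −13.7 × 0.1807 = -2.5 meV.

-2.5 meV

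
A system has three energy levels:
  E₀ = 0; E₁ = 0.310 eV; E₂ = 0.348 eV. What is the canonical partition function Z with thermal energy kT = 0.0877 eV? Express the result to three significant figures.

Eᵢ/kT = 0, 3.5348, 3.9681.
Z = Σ e^(−Eᵢ/kT) = e^(−0) + e^(−3.5348) + e^(−3.9681) = 1.0000 + 0.029165 + 0.018909 = 1.0481.

Z = 1.05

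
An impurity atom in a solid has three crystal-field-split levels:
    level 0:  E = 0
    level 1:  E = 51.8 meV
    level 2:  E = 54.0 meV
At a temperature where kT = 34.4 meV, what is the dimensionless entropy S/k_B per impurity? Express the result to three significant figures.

Eᵢ/kT = 0, 1.5058, 1.5698.
Z = Σ e^(−Eᵢ/kT) = e^(−0) + e^(−1.5058) + e^(−1.5698) = 1.0000 + 0.22184 + 0.20809 = 1.4299.
⟨E⟩ = Σ EᵢPᵢ = 15.895 meV.
S/k_B = ln Z + ⟨E⟩/kT = ln(1.4299) + 15.895/34.4 = 0.35760 + 0.46206 = 0.820.

0.820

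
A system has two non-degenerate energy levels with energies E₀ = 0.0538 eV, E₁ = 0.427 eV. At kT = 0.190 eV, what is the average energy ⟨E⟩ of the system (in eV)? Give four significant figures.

0.09971 eV

Eᵢ/kT = 0.283158, 2.24737.
Z = Σ e^(−Eᵢ/kT) = e^(−0.283158) + e^(−2.24737) = 0.753401 + 0.105677 = 0.859078.
⟨E⟩ = Σ Eᵢ e^(−Eᵢ/kT) / Z = (0.0538·0.753401 + 0.427·0.105677) / 0.859078 = 0.09971 eV.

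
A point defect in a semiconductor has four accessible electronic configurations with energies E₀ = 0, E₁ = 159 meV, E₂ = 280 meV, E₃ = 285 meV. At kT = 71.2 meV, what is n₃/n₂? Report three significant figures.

0.932

n₃/n₂ = exp[−(E₃−E₂)/kT] = exp(−(5 meV)/(71.2 meV)) = exp(-0.070225) = 0.932.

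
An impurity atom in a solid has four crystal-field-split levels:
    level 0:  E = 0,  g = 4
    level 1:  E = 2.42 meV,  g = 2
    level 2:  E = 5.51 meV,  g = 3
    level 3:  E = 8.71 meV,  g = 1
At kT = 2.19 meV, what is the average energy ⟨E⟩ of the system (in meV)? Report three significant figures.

Eᵢ/kT = 0, 1.1050, 2.5160, 3.9772.
Z = Σ gᵢe^(−Eᵢ/kT) = 4·e^(−0) + 2·e^(−1.1050) + 3·e^(−2.5160) + 1·e^(−3.9772) = 4.0000 + 0.66242 + 0.24235 + 0.018738 = 4.9235.
⟨E⟩ = Σ Eᵢ gᵢe^(−Eᵢ/kT) / Z = (0·4.0000 + 2.42·0.66242 + 5.51·0.24235 + 8.71·0.018738) / 4.9235 = 0.630 meV.

0.630 meV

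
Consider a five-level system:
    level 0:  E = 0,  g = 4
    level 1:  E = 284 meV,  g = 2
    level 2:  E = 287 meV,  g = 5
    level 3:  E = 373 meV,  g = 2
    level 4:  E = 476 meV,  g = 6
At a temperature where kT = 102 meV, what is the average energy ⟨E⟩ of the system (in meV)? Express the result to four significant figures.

Eᵢ/kT = 0, 2.78431, 2.81373, 3.65686, 4.66667.
Z = Σ gᵢe^(−Eᵢ/kT) = 4·e^(−0) + 2·e^(−2.78431) + 5·e^(−2.81373) + 2·e^(−3.65686) + 6·e^(−4.66667) = 4.00000 + 0.123543 + 0.299904 + 0.0516269 + 0.0564212 = 4.53150.
⟨E⟩ = Σ Eᵢ gᵢe^(−Eᵢ/kT) / Z = (0·4.00000 + 284·0.123543 + 287·0.299904 + 373·0.0516269 + 476·0.0564212) / 4.53150 = 36.91 meV.

36.91 meV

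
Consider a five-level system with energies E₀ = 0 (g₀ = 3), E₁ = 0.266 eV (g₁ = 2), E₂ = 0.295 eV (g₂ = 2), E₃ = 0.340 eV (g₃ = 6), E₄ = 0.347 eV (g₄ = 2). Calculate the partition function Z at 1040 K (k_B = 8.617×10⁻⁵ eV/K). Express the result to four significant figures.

k_BT = 8.617×10⁻⁵ × 1040 K = 0.0896168 eV.
Eᵢ/kT = 0, 2.96819, 3.29179, 3.79393, 3.87204.
Z = Σ gᵢe^(−Eᵢ/kT) = 3·e^(−0) + 2·e^(−2.96819) + 2·e^(−3.29179) + 6·e^(−3.79393) + 2·e^(−3.87204) = 3.00000 + 0.102793 + 0.0743744 + 0.135042 + 0.0416317 = 3.35384.

Z = 3.354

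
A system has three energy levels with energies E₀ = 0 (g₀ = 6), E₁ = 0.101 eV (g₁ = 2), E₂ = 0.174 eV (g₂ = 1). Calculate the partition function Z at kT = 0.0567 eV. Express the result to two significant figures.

Z = 6.4

Eᵢ/kT = 0, 1.781, 3.069.
Z = Σ gᵢe^(−Eᵢ/kT) = 6·e^(−0) + 2·e^(−1.781) + 1·e^(−3.069) = 6.000 + 0.3369 + 0.04647 = 6.383.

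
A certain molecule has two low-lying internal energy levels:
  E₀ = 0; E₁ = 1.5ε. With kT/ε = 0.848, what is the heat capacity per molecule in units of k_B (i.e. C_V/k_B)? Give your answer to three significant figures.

0.389

Eᵢ/kT = 0, 1.7689.
Z = Σ e^(−Eᵢ/kT) = e^(−0) + e^(−1.7689) = 1.0000 + 0.17052 = 1.1705.
⟨E⟩ = 0.21852 ε, ⟨E²⟩ = 0.32778 ε².
C_V/k_B = (⟨E²⟩ − ⟨E⟩²)/(kT)² = (0.32778 − 0.047751)/0.71910 = 0.389.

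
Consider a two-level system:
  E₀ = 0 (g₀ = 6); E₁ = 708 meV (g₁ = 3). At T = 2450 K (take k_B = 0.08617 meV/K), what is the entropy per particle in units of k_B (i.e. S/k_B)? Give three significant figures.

k_BT = 0.08617 × 2450 K = 211.12 meV.
Eᵢ/kT = 0, 3.3535.
Z = Σ gᵢe^(−Eᵢ/kT) = 6·e^(−0) + 3·e^(−3.3535) = 6.0000 + 0.10489 = 6.1049.
⟨E⟩ = Σ EᵢPᵢ = 12.164 meV.
S/k_B = ln Z + ⟨E⟩/kT = ln(6.1049) + 12.164/211.12 = 1.8091 + 0.057617 = 1.87.

1.87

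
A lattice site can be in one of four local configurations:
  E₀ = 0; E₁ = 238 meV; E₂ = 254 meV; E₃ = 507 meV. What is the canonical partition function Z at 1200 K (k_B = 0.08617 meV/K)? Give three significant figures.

k_BT = 0.08617 × 1200 K = 103.40 meV.
Eᵢ/kT = 0, 2.3017, 2.4565, 4.9033.
Z = Σ e^(−Eᵢ/kT) = e^(−0) + e^(−2.3017) + e^(−2.4565) + e^(−4.9033) = 1.0000 + 0.10009 + 0.085734 + 0.0074220 = 1.1932.

Z = 1.19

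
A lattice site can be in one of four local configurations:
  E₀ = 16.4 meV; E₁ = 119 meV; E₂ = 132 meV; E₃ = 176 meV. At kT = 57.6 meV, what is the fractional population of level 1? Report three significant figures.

0.123

Eᵢ/kT = 0.28472, 2.0660, 2.2917, 3.0556.
Z = Σ e^(−Eᵢ/kT) = e^(−0.28472) + e^(−2.0660) + e^(−2.2917) + e^(−3.0556) = 0.75222 + 0.12669 + 0.10109 + 0.047094 = 1.0271.
P₁ = e^(−E₁/kT) / Z = 0.12669/1.0271 = 0.123.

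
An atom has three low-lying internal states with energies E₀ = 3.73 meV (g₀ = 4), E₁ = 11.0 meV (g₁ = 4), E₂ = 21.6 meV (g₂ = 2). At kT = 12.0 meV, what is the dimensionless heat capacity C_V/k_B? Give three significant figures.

0.181

Eᵢ/kT = 0.31083, 0.91667, 1.8000.
Z = Σ gᵢe^(−Eᵢ/kT) = 4·e^(−0.31083) + 4·e^(−0.91667) + 2·e^(−1.8000) = 2.9314 + 1.5994 + 0.33060 = 4.8614.
⟨E⟩ = 7.3371 meV, ⟨E²⟩ = 79.927 meV².
C_V/k_B = (⟨E²⟩ − ⟨E⟩²)/(kT)² = (79.927 − 53.833)/144.00 = 0.181.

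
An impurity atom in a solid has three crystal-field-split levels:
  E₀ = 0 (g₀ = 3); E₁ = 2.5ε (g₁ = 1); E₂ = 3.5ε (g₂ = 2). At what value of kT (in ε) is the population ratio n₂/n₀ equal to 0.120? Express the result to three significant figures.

2.04 ε

n₂/n₀ = (g₂/g₀) exp[−(E₂−E₀)/kT] = 0.120.
⇒ (E₂−E₀)/kT = ln((2/3)/0.120) = ln(5.5556) = 1.7148.
kT = 3.5ε / 1.7148 = 2.04 ε.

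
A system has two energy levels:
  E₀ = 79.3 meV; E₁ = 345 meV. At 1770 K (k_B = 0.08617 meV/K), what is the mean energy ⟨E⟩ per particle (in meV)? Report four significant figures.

118.9 meV

k_BT = 0.08617 × 1770 K = 152.521 meV.
Eᵢ/kT = 0.519928, 2.26198.
Z = Σ e^(−Eᵢ/kT) = e^(−0.519928) + e^(−2.26198) = 0.594563 + 0.104144 = 0.698707.
⟨E⟩ = Σ Eᵢ e^(−Eᵢ/kT) / Z = (79.3·0.594563 + 345·0.104144) / 0.698707 = 118.9 meV.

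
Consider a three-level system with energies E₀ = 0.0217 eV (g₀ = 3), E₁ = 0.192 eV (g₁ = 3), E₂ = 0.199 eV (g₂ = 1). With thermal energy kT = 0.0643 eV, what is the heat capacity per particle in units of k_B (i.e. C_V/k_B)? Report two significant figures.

Eᵢ/kT = 0.3375, 2.986, 3.095.
Z = Σ gᵢe^(−Eᵢ/kT) = 3·e^(−0.3375) + 3·e^(−2.986) + 1·e^(−3.095) = 2.141 + 0.1515 + 0.04528 = 2.338.
⟨E⟩ = 0.03617 eV, ⟨E²⟩ = 0.003587 eV².
C_V/k_B = (⟨E²⟩ − ⟨E⟩²)/(kT)² = (0.003587 − 0.001308)/0.004134 = 0.55.

0.55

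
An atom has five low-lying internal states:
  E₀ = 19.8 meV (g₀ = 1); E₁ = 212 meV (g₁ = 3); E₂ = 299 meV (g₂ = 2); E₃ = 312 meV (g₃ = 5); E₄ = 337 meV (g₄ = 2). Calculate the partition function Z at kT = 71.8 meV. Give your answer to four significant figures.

Z = 1.030

Eᵢ/kT = 0.275766, 2.95265, 4.16435, 4.34540, 4.69359.
Z = Σ gᵢe^(−Eᵢ/kT) = 1·e^(−0.275766) + 3·e^(−2.95265) + 2·e^(−4.16435) + 5·e^(−4.34540) + 2·e^(−4.69359) = 0.758991 + 0.156604 + 0.0310796 + 0.0648316 + 0.0183075 = 1.02981.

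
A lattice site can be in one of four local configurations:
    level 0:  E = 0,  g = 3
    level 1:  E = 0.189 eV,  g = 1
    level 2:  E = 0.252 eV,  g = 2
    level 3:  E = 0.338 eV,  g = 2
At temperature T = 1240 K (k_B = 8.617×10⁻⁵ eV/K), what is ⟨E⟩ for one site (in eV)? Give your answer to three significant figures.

k_BT = 8.617×10⁻⁵ × 1240 K = 0.10685 eV.
Eᵢ/kT = 0, 1.7688, 2.3584, 3.1633.
Z = Σ gᵢe^(−Eᵢ/kT) = 3·e^(−0) + 1·e^(−1.7688) + 2·e^(−2.3584) + 2·e^(−3.1633) = 3.0000 + 0.17054 + 0.18914 + 0.084572 = 3.4443.
⟨E⟩ = Σ Eᵢ gᵢe^(−Eᵢ/kT) / Z = (0·3.0000 + 0.189·0.17054 + 0.252·0.18914 + 0.338·0.084572) / 3.4443 = 0.0315 eV.

0.0315 eV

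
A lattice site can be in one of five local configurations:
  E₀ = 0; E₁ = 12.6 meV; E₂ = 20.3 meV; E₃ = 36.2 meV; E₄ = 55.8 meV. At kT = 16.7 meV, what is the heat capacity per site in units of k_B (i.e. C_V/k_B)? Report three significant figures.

0.537

Eᵢ/kT = 0, 0.75449, 1.2156, 2.1677, 3.3413.
Z = Σ e^(−Eᵢ/kT) = e^(−0) + e^(−0.75449) + e^(−1.2156) + e^(−2.1677) + e^(−3.3413) = 1.0000 + 0.47025 + 0.29653 + 0.11444 + 0.035391 = 1.9166.
⟨E⟩ = 9.4241 meV, ⟨E²⟩ = 238.45 meV².
C_V/k_B = (⟨E²⟩ − ⟨E⟩²)/(kT)² = (238.45 − 88.814)/278.89 = 0.537.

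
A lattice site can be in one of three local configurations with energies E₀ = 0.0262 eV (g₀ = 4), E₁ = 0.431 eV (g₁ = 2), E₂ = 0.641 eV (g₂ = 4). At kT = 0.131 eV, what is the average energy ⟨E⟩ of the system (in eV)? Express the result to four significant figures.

Eᵢ/kT = 0.200000, 3.29008, 4.89313.
Z = Σ gᵢe^(−Eᵢ/kT) = 4·e^(−0.200000) + 2·e^(−3.29008) + 4·e^(−4.89313) = 3.27492 + 0.0745017 + 0.0299917 = 3.37941.
⟨E⟩ = Σ Eᵢ gᵢe^(−Eᵢ/kT) / Z = (0.0262·3.27492 + 0.431·0.0745017 + 0.641·0.0299917) / 3.37941 = 0.04058 eV.

0.04058 eV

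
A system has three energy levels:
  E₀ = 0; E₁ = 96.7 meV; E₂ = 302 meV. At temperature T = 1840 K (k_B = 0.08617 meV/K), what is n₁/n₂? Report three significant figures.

k_BT = 0.08617 × 1840 K = 158.55 meV.
n₁/n₂ = exp[−(E₁−E₂)/kT] = exp(−(-205.3 meV)/(158.55 meV)) = exp(1.2949) = 3.65.

3.65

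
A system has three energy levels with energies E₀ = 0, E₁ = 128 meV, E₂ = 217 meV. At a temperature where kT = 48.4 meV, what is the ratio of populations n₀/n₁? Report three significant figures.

n₀/n₁ = exp[−(E₀−E₁)/kT] = exp(−(-128 meV)/(48.4 meV)) = exp(2.6446) = 14.1.

14.1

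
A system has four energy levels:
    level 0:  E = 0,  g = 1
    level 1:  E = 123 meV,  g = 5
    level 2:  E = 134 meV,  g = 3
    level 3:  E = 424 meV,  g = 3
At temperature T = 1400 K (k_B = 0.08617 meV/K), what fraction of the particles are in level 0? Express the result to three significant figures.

k_BT = 0.08617 × 1400 K = 120.64 meV.
Eᵢ/kT = 0, 1.0196, 1.1107, 3.5146.
Z = Σ gᵢe^(−Eᵢ/kT) = 1·e^(−0) + 5·e^(−1.0196) + 3·e^(−1.1107) + 3·e^(−3.5146) = 1.0000 + 1.8037 + 0.98799 + 0.089279 = 3.8810.
P₀ = g₀ e^(−E₀/kT) / Z = 1.0000/3.8810 = 0.258.

0.258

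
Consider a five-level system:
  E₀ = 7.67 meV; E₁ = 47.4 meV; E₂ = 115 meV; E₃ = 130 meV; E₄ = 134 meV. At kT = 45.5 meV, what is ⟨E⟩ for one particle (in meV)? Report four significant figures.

Eᵢ/kT = 0.168571, 1.04176, 2.52747, 2.85714, 2.94505.
Z = Σ e^(−Eᵢ/kT) = e^(−0.168571) + e^(−1.04176) + e^(−2.52747) + e^(−2.85714) + e^(−2.94505) = 0.844871 + 0.352833 + 0.0798608 + 0.0574328 + 0.0525994 = 1.38760.
⟨E⟩ = Σ Eᵢ e^(−Eᵢ/kT) / Z = (7.67·0.844871 + 47.4·0.352833 + 115·0.0798608 + 130·0.0574328 + 134·0.0525994) / 1.38760 = 33.80 meV.

33.80 meV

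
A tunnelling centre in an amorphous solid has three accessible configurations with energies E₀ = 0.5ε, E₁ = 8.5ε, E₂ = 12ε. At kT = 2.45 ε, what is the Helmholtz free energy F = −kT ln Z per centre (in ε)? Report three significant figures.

Eᵢ/kT = 0.20408, 3.4694, 4.8980.
Z = Σ e^(−Eᵢ/kT) = e^(−0.20408) + e^(−3.4694) + e^(−4.8980) = 0.81540 + 0.031136 + 0.0074615 = 0.85400.
F = −kT ln Z = −2.45 × ln(0.85400) = −2.45 × -0.15782 = 0.387 ε.

0.387 ε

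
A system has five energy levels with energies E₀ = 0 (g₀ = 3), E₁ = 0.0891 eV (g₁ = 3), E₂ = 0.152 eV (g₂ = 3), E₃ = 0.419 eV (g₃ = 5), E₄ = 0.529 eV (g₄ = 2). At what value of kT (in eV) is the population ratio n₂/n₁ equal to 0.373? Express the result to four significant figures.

0.06378 eV

n₂/n₁ = (g₂/g₁) exp[−(E₂−E₁)/kT] = 0.373.
⇒ (E₂−E₁)/kT = ln((3/3)/0.373) = ln(2.68097) = 0.986179.
kT = 0.0629 eV / 0.986179 = 0.06378 eV.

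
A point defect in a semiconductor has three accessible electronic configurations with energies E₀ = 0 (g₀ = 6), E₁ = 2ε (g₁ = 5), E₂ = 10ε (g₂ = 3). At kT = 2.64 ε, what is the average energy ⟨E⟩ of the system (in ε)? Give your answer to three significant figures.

0.638 ε

Eᵢ/kT = 0, 0.75758, 3.7879.
Z = Σ gᵢe^(−Eᵢ/kT) = 6·e^(−0) + 5·e^(−0.75758) + 3·e^(−3.7879) = 6.0000 + 2.3440 + 0.067929 = 8.4119.
⟨E⟩ = Σ Eᵢ gᵢe^(−Eᵢ/kT) / Z = (0·6.0000 + 2·2.3440 + 10·0.067929) / 8.4119 = 0.638 ε.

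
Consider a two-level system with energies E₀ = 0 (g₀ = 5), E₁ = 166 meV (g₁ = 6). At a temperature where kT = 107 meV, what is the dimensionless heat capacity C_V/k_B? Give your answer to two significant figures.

Eᵢ/kT = 0, 1.551.
Z = Σ gᵢe^(−Eᵢ/kT) = 5·e^(−0) + 6·e^(−1.551) = 5.000 + 1.272 = 6.272.
⟨E⟩ = 33.67 meV, ⟨E²⟩ = 5589 meV².
C_V/k_B = (⟨E²⟩ − ⟨E⟩²)/(kT)² = (5589 − 1134)/11450 = 0.39.

0.39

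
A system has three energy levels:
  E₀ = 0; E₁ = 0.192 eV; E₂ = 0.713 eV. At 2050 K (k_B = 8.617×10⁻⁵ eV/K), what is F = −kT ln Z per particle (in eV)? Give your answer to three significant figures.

-0.0537 eV

k_BT = 8.617×10⁻⁵ × 2050 K = 0.17665 eV.
Eᵢ/kT = 0, 1.0869, 4.0362.
Z = Σ e^(−Eᵢ/kT) = e^(−0) + e^(−1.0869) + e^(−4.0362) = 1.0000 + 0.33726 + 0.017664 = 1.3549.
F = −kT ln Z = −0.17665 × ln(1.3549) = −0.17665 × 0.30373 = -0.0537 eV.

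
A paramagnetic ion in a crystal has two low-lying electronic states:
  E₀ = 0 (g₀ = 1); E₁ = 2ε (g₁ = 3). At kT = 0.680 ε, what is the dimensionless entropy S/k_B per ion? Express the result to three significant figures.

0.549

Eᵢ/kT = 0, 2.9412.
Z = Σ gᵢe^(−Eᵢ/kT) = 1·e^(−0) + 3·e^(−2.9412) = 1.0000 + 0.15841 = 1.1584.
⟨E⟩ = Σ EᵢPᵢ = 0.27350 ε.
S/k_B = ln Z + ⟨E⟩/kT = ln(1.1584) + 0.27350/0.680 = 0.14704 + 0.40221 = 0.549.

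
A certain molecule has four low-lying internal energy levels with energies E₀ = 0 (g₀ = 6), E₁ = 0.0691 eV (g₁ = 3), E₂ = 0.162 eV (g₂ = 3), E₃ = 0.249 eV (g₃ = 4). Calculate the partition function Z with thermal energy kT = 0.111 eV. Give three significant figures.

Z = 8.73

Eᵢ/kT = 0, 0.62252, 1.4595, 2.2432.
Z = Σ gᵢe^(−Eᵢ/kT) = 6·e^(−0) + 3·e^(−0.62252) + 3·e^(−1.4595) + 4·e^(−2.2432) = 6.0000 + 1.6098 + 0.69706 + 0.42447 = 8.7313.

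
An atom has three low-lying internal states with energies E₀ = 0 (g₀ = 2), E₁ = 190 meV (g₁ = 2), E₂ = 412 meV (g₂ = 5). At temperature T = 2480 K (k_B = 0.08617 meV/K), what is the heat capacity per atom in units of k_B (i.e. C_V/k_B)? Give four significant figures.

0.5835

k_BT = 0.08617 × 2480 K = 213.702 meV.
Eᵢ/kT = 0, 0.889089, 1.92792.
Z = Σ gᵢe^(−Eᵢ/kT) = 2·e^(−0) + 2·e^(−0.889089) + 5·e^(−1.92792) = 2.00000 + 0.822060 + 0.727252 = 3.54931.
⟨E⟩ = 128.425 meV, ⟨E²⟩ = 43141.6 meV².
C_V/k_B = (⟨E²⟩ − ⟨E⟩²)/(kT)² = (43141.6 − 16493.0)/45668.5 = 0.5835.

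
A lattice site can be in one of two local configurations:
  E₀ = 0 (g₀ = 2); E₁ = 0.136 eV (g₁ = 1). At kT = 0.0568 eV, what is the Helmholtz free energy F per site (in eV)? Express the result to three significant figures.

Eᵢ/kT = 0, 2.3944.
Z = Σ gᵢe^(−Eᵢ/kT) = 2·e^(−0) + 1·e^(−2.3944) = 2.0000 + 0.091227 = 2.0912.
F = −kT ln Z = −0.0568 × ln(2.0912) = −0.0568 × 0.73774 = -0.0419 eV.

-0.0419 eV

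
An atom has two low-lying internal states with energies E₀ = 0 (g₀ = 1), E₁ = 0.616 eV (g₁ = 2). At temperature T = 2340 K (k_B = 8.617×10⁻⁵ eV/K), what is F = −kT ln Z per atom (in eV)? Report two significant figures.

k_BT = 8.617×10⁻⁵ × 2340 K = 0.2016 eV.
Eᵢ/kT = 0, 3.056.
Z = Σ gᵢe^(−Eᵢ/kT) = 1·e^(−0) + 2·e^(−3.056) = 1.000 + 0.09415 = 1.094.
F = −kT ln Z = −0.2016 × ln(1.094) = −0.2016 × 0.08984 = -0.018 eV.

-0.018 eV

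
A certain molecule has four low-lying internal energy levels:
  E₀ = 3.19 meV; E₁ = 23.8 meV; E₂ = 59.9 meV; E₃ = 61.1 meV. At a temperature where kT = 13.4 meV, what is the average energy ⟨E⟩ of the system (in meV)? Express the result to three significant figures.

Eᵢ/kT = 0.23806, 1.7761, 4.4701, 4.5597.
Z = Σ e^(−Eᵢ/kT) = e^(−0.23806) + e^(−1.7761) + e^(−4.4701) + e^(−4.5597) = 0.78816 + 0.16930 + 0.011446 + 0.010465 = 0.97937.
⟨E⟩ = Σ Eᵢ e^(−Eᵢ/kT) / Z = (3.19·0.78816 + 23.8·0.16930 + 59.9·0.011446 + 61.1·0.010465) / 0.97937 = 8.03 meV.

8.03 meV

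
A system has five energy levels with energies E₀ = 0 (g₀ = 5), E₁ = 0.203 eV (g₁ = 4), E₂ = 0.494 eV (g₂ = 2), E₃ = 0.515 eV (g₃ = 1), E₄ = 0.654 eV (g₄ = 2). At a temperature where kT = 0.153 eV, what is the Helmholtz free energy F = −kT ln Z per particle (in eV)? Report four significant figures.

Eᵢ/kT = 0, 1.32680, 3.22876, 3.36601, 4.27451.
Z = Σ gᵢe^(−Eᵢ/kT) = 5·e^(−0) + 4·e^(−1.32680) + 2·e^(−3.22876) + 1·e^(−3.36601) + 2·e^(−4.27451) = 5.00000 + 1.06130 + 0.0792132 + 0.0345271 + 0.0278377 = 6.20288.
F = −kT ln Z = −0.153 × ln(6.20288) = −0.153 × 1.82501 = -0.2792 eV.

-0.2792 eV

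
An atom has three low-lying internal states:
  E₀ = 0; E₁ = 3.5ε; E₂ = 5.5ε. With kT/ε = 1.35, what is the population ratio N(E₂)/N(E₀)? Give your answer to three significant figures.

0.0170

n₂/n₀ = exp[−(E₂−E₀)/kT] = exp(−(5.5ε)/(1.35ε)) = exp(-4.0741) = 0.0170.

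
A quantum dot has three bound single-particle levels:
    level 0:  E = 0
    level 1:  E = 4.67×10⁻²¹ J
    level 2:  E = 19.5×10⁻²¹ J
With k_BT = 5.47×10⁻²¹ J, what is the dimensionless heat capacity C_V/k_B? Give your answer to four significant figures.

Eᵢ/kT = 0, 0.853748, 3.56490.
Z = Σ e^(−Eᵢ/kT) = e^(−0) + e^(−0.853748) + e^(−3.56490) = 1.00000 + 0.425816 + 0.0282998 = 1.45412.
⟨E⟩ = 1.74704, ⟨E²⟩ = 13.7867.
C_V/k_B = (⟨E²⟩ − ⟨E⟩²)/(kT)² = (13.7867 − 3.05215)/29.9209 = 0.3588.

0.3588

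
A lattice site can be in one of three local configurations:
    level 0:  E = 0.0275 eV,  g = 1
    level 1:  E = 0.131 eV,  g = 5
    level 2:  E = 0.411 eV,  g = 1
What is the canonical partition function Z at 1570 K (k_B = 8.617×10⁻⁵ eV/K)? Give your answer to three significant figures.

Z = 2.76

k_BT = 8.617×10⁻⁵ × 1570 K = 0.13529 eV.
Eᵢ/kT = 0.20327, 0.96829, 3.0379.
Z = Σ gᵢe^(−Eᵢ/kT) = 1·e^(−0.20327) + 5·e^(−0.96829) + 1·e^(−3.0379) = 0.81606 + 1.8987 + 0.047935 = 2.7627.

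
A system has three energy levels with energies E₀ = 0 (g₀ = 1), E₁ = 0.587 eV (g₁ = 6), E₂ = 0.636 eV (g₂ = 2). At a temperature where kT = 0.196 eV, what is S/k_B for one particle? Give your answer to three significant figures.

Eᵢ/kT = 0, 2.9949, 3.2449.
Z = Σ gᵢe^(−Eᵢ/kT) = 1·e^(−0) + 6·e^(−2.9949) + 2·e^(−3.2449) = 1.0000 + 0.30025 + 0.077945 = 1.3782.
⟨E⟩ = Σ EᵢPᵢ = 0.16385 eV.
S/k_B = ln Z + ⟨E⟩/kT = ln(1.3782) + 0.16385/0.196 = 0.32078 + 0.83597 = 1.16.

1.16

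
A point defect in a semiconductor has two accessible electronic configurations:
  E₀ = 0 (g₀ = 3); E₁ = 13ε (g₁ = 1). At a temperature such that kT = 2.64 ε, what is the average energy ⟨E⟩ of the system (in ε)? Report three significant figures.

Eᵢ/kT = 0, 4.9242.
Z = Σ gᵢe^(−Eᵢ/kT) = 3·e^(−0) + 1·e^(−4.9242) = 3.0000 + 0.0072685 = 3.0073.
⟨E⟩ = Σ Eᵢ gᵢe^(−Eᵢ/kT) / Z = (0·3.0000 + 13·0.0072685) / 3.0073 = 0.0314 ε.

0.0314 ε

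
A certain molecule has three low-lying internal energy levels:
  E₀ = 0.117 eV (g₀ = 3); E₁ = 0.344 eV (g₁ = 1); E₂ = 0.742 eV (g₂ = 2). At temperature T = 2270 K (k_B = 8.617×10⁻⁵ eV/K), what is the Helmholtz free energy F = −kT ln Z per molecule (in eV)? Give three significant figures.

-0.122 eV

k_BT = 8.617×10⁻⁵ × 2270 K = 0.19561 eV.
Eᵢ/kT = 0.59813, 1.7586, 3.7933.
Z = Σ gᵢe^(−Eᵢ/kT) = 3·e^(−0.59813) + 1·e^(−1.7586) + 2·e^(−3.7933) = 1.6495 + 0.17229 + 0.045042 = 1.8668.
F = −kT ln Z = −0.19561 × ln(1.8668) = −0.19561 × 0.62423 = -0.122 eV.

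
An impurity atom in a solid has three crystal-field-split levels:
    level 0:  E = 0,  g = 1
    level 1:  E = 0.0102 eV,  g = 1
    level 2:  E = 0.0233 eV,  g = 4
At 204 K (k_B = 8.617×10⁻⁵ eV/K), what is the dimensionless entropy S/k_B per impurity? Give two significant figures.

k_BT = 8.617×10⁻⁵ × 204 K = 0.01758 eV.
Eᵢ/kT = 0, 0.5802, 1.325.
Z = Σ gᵢe^(−Eᵢ/kT) = 1·e^(−0) + 1·e^(−0.5802) + 4·e^(−1.325) = 1.000 + 0.5598 + 1.063 = 2.623.
⟨E⟩ = Σ EᵢPᵢ = 0.01162 eV.
S/k_B = ln Z + ⟨E⟩/kT = ln(2.623) + 0.01162/0.01758 = 0.9643 + 0.6610 = 1.6.

1.6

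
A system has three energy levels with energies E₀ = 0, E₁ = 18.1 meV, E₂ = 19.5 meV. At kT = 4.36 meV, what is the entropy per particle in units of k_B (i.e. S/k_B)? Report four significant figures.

Eᵢ/kT = 0, 4.15138, 4.47248.
Z = Σ e^(−Eᵢ/kT) = e^(−0) + e^(−4.15138) + e^(−4.47248) = 1.00000 + 0.0157427 + 0.0114190 = 1.02716.
⟨E⟩ = Σ EᵢPᵢ = 0.494191 meV.
S/k_B = ln Z + ⟨E⟩/kT = ln(1.02716) + 0.494191/4.36 = 0.0267977 + 0.113347 = 0.1401.

0.1401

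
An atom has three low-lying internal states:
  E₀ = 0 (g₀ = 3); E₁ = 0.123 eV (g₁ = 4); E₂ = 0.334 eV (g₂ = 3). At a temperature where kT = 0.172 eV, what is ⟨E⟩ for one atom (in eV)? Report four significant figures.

0.07135 eV

Eᵢ/kT = 0, 0.715116, 1.94186.
Z = Σ gᵢe^(−Eᵢ/kT) = 3·e^(−0) + 4·e^(−0.715116) + 3·e^(−1.94186) = 3.00000 + 1.95654 + 0.430311 = 5.38685.
⟨E⟩ = Σ Eᵢ gᵢe^(−Eᵢ/kT) / Z = (0·3.00000 + 0.123·1.95654 + 0.334·0.430311) / 5.38685 = 0.07135 eV.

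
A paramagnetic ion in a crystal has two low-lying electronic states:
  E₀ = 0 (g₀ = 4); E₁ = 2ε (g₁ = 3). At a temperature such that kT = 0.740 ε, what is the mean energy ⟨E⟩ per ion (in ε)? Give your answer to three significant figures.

0.0957 ε

Eᵢ/kT = 0, 2.7027.
Z = Σ gᵢe^(−Eᵢ/kT) = 4·e^(−0) + 3·e^(−2.7027) = 4.0000 + 0.20107 = 4.2011.
⟨E⟩ = Σ Eᵢ gᵢe^(−Eᵢ/kT) / Z = (0·4.0000 + 2·0.20107) / 4.2011 = 0.0957 ε.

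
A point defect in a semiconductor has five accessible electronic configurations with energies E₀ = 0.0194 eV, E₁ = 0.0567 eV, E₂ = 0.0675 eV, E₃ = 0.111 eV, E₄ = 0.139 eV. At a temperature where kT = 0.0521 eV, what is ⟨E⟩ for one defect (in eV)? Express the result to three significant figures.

Eᵢ/kT = 0.37236, 1.0883, 1.2956, 2.1305, 2.6679.
Z = Σ e^(−Eᵢ/kT) = e^(−0.37236) + e^(−1.0883) + e^(−1.2956) + e^(−2.1305) + e^(−2.6679) = 0.68911 + 0.33679 + 0.27373 + 0.11878 + 0.069398 = 1.4878.
⟨E⟩ = Σ Eᵢ e^(−Eᵢ/kT) / Z = (0.0194·0.68911 + 0.0567·0.33679 + 0.0675·0.27373 + 0.111·0.11878 + 0.139·0.069398) / 1.4878 = 0.0496 eV.

0.0496 eV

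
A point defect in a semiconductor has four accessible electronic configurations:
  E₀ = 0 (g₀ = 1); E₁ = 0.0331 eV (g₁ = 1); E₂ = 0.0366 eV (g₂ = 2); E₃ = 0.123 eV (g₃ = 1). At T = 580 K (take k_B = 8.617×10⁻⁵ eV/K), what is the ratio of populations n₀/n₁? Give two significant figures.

1.9

k_BT = 8.617×10⁻⁵ × 580 K = 0.04998 eV.
n₀/n₁ = (g₀/g₁) exp[−(E₀−E₁)/kT] = (1/1) × exp(−(-0.0331 eV)/(0.04998 eV)) = (1/1) × exp(0.6623) = 1.9.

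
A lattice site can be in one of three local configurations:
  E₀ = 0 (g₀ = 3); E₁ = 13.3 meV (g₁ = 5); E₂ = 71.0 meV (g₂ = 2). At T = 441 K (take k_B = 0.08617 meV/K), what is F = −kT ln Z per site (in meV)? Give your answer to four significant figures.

k_BT = 0.08617 × 441 K = 38.0010 meV.
Eᵢ/kT = 0, 0.349991, 1.86837.
Z = Σ gᵢe^(−Eᵢ/kT) = 3·e^(−0) + 5·e^(−0.349991) + 2·e^(−1.86837) = 3.00000 + 3.52347 + 0.308750 = 6.83222.
F = −kT ln Z = −38.0010 × ln(6.83222) = −38.0010 × 1.92165 = -73.02 meV.

-73.02 meV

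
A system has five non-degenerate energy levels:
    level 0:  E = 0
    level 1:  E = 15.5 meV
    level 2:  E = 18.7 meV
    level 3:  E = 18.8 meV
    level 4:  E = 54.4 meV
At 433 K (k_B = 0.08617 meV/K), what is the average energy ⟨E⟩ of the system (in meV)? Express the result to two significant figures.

15 meV

k_BT = 0.08617 × 433 K = 37.31 meV.
Eᵢ/kT = 0, 0.4154, 0.5012, 0.5039, 1.458.
Z = Σ e^(−Eᵢ/kT) = e^(−0) + e^(−0.4154) + e^(−0.5012) + e^(−0.5039) + e^(−1.458) = 1.000 + 0.6601 + 0.6058 + 0.6042 + 0.2327 = 3.103.
⟨E⟩ = Σ Eᵢ e^(−Eᵢ/kT) / Z = (0·1.000 + 15.5·0.6601 + 18.7·0.6058 + 18.8·0.6042 + 54.4·0.2327) / 3.103 = 15 meV.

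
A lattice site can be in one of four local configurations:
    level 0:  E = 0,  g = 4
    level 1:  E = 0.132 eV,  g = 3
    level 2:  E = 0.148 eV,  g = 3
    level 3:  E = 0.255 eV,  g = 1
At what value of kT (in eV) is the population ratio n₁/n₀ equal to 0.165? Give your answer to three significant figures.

n₁/n₀ = (g₁/g₀) exp[−(E₁−E₀)/kT] = 0.165.
⇒ (E₁−E₀)/kT = ln((3/4)/0.165) = ln(4.5455) = 1.5141.
kT = 0.132 eV / 1.5141 = 0.0872 eV.

0.0872 eV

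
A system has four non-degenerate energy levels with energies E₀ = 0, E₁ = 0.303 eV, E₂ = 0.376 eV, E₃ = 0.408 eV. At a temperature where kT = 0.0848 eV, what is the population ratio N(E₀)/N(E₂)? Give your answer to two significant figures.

84

n₀/n₂ = exp[−(E₀−E₂)/kT] = exp(−(-0.376 eV)/(0.0848 eV)) = exp(4.434) = 84.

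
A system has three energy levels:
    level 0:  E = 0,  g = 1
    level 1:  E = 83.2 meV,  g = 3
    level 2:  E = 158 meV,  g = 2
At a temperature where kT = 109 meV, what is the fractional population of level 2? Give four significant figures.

Eᵢ/kT = 0, 0.763303, 1.44954.
Z = Σ gᵢe^(−Eᵢ/kT) = 1·e^(−0) + 3·e^(−0.763303) + 2·e^(−1.44954) = 1.00000 + 1.39837 + 0.469356 = 2.86773.
P₂ = g₂ e^(−E₂/kT) / Z = 0.469356/2.86773 = 0.1637.

0.1637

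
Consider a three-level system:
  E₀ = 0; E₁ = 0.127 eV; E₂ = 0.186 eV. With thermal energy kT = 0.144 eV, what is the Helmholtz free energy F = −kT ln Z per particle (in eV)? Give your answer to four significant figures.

-0.07546 eV

Eᵢ/kT = 0, 0.881944, 1.29167.
Z = Σ e^(−Eᵢ/kT) = e^(−0) + e^(−0.881944) + e^(−1.29167) = 1.00000 + 0.413977 + 0.274811 = 1.68879.
F = −kT ln Z = −0.144 × ln(1.68879) = −0.144 × 0.524012 = -0.07546 eV.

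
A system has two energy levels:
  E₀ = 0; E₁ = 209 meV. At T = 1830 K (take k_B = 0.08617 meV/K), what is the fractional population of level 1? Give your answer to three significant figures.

0.210

k_BT = 0.08617 × 1830 K = 157.69 meV.
Eᵢ/kT = 0, 1.3254.
Z = Σ e^(−Eᵢ/kT) = e^(−0) + e^(−1.3254) = 1.0000 + 0.26570 = 1.2657.
P₁ = e^(−E₁/kT) / Z = 0.26570/1.2657 = 0.210.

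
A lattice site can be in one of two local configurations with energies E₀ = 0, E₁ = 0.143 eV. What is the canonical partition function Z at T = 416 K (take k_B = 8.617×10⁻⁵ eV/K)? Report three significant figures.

Z = 1.02

k_BT = 8.617×10⁻⁵ × 416 K = 0.035847 eV.
Eᵢ/kT = 0, 3.9892.
Z = Σ e^(−Eᵢ/kT) = e^(−0) + e^(−3.9892) = 1.0000 + 0.018515 = 1.0185.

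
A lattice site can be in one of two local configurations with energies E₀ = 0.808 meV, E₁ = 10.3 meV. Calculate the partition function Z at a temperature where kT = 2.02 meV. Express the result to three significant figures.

Eᵢ/kT = 0.40000, 5.0990.
Z = Σ e^(−Eᵢ/kT) = e^(−0.40000) + e^(−5.0990) = 0.67032 + 0.0061028 = 0.67642.

Z = 0.676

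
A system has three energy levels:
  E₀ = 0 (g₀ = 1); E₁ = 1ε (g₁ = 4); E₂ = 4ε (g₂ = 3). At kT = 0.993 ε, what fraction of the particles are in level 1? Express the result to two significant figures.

0.58

Eᵢ/kT = 0, 1.007, 4.028.
Z = Σ gᵢe^(−Eᵢ/kT) = 1·e^(−0) + 4·e^(−1.007) + 3·e^(−4.028) = 1.000 + 1.461 + 0.05343 = 2.514.
P₁ = g₁ e^(−E₁/kT) / Z = 1.461/2.514 = 0.58.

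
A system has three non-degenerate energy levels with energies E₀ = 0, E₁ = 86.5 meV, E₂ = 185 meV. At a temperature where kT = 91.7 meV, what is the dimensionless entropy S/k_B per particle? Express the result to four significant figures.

0.8377

Eᵢ/kT = 0, 0.943293, 2.01745.
Z = Σ e^(−Eᵢ/kT) = e^(−0) + e^(−0.943293) + e^(−2.01745) = 1.00000 + 0.389344 + 0.132994 = 1.52234.
⟨E⟩ = Σ EᵢPᵢ = 38.2846 meV.
S/k_B = ln Z + ⟨E⟩/kT = ln(1.52234) + 38.2846/91.7 = 0.420249 + 0.417498 = 0.8377.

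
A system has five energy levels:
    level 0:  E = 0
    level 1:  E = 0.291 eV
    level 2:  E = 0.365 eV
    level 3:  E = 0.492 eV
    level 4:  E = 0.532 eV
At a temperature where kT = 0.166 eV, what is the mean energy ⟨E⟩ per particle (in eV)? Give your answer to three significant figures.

0.100 eV

Eᵢ/kT = 0, 1.7530, 2.1988, 2.9639, 3.2048.
Z = Σ e^(−Eᵢ/kT) = e^(−0) + e^(−1.7530) + e^(−2.1988) + e^(−2.9639) + e^(−3.2048) = 1.0000 + 0.17325 + 0.11094 + 0.051617 + 0.040567 = 1.3764.
⟨E⟩ = Σ Eᵢ e^(−Eᵢ/kT) / Z = (0·1.0000 + 0.291·0.17325 + 0.365·0.11094 + 0.492·0.051617 + 0.532·0.040567) / 1.3764 = 0.100 eV.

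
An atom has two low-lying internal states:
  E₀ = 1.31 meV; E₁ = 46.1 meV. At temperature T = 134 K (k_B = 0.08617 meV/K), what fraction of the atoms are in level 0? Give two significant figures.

0.98

k_BT = 0.08617 × 134 K = 11.55 meV.
Eᵢ/kT = 0.1134, 3.991.
Z = Σ e^(−Eᵢ/kT) = e^(−0.1134) + e^(−3.991) = 0.8928 + 0.01848 = 0.9113.
P₀ = e^(−E₀/kT) / Z = 0.8928/0.9113 = 0.98.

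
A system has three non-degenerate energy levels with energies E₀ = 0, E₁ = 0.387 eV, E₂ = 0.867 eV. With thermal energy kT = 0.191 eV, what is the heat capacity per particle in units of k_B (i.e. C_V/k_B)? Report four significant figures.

Eᵢ/kT = 0, 2.02618, 4.53927.
Z = Σ e^(−Eᵢ/kT) = e^(−0) + e^(−2.02618) + e^(−4.53927) = 1.00000 + 0.131838 + 0.0106812 = 1.14252.
⟨E⟩ = 0.0527622 eV, ⟨E²⟩ = 0.0243096 eV².
C_V/k_B = (⟨E²⟩ − ⟨E⟩²)/(kT)² = (0.0243096 − 0.00278385)/0.0364810 = 0.5901.

0.5901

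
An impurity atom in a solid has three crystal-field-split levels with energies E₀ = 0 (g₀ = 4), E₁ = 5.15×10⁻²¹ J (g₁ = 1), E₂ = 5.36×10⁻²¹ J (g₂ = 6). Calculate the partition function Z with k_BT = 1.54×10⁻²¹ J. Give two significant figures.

Eᵢ/kT = 0, 3.344, 3.481.
Z = Σ gᵢe^(−Eᵢ/kT) = 4·e^(−0) + 1·e^(−3.344) + 6·e^(−3.481) = 4.000 + 0.03530 + 0.1847 = 4.220.

Z = 4.2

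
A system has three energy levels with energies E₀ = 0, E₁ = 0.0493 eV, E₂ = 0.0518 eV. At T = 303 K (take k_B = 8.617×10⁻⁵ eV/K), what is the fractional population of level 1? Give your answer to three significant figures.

0.117

k_BT = 8.617×10⁻⁵ × 303 K = 0.026110 eV.
Eᵢ/kT = 0, 1.8882, 1.9839.
Z = Σ e^(−Eᵢ/kT) = e^(−0) + e^(−1.8882) + e^(−1.9839) = 1.0000 + 0.15134 + 0.13753 = 1.2889.
P₁ = e^(−E₁/kT) / Z = 0.15134/1.2889 = 0.117.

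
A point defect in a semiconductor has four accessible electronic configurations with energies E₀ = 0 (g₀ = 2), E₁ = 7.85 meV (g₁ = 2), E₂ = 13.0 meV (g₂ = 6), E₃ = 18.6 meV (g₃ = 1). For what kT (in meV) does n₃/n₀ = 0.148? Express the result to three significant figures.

15.3 meV

n₃/n₀ = (g₃/g₀) exp[−(E₃−E₀)/kT] = 0.148.
⇒ (E₃−E₀)/kT = ln((1/2)/0.148) = ln(3.3784) = 1.2174.
kT = 18.6 meV / 1.2174 = 15.3 meV.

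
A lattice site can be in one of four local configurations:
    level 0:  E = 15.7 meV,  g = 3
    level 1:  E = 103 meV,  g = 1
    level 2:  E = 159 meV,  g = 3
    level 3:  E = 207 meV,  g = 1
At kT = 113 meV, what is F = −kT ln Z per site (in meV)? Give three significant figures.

-154 meV

Eᵢ/kT = 0.13894, 0.91150, 1.4071, 1.8319.
Z = Σ gᵢe^(−Eᵢ/kT) = 3·e^(−0.13894) + 1·e^(−0.91150) + 3·e^(−1.4071) + 1·e^(−1.8319) = 2.6108 + 0.40192 + 0.73456 + 0.16011 = 3.9074.
F = −kT ln Z = −113 × ln(3.9074) = −113 × 1.3629 = -154 meV.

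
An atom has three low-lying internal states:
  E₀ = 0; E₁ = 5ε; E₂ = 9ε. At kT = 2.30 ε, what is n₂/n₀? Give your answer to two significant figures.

0.020

n₂/n₀ = exp[−(E₂−E₀)/kT] = exp(−(9ε)/(2.30ε)) = exp(-3.913) = 0.020.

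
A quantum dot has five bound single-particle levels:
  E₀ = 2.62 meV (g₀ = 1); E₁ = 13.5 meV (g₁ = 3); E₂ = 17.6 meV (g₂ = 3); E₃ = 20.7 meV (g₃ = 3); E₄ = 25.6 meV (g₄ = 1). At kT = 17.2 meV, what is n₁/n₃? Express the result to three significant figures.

n₁/n₃ = (g₁/g₃) exp[−(E₁−E₃)/kT] = (3/3) × exp(−(-7.2 meV)/(17.2 meV)) = (3/3) × exp(0.41860) = 1.52.

1.52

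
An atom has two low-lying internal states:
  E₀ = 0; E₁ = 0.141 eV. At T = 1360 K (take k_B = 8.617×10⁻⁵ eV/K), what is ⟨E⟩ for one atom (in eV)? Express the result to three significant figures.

0.0326 eV

k_BT = 8.617×10⁻⁵ × 1360 K = 0.11719 eV.
Eᵢ/kT = 0, 1.2032.
Z = Σ e^(−Eᵢ/kT) = e^(−0) + e^(−1.2032) = 1.0000 + 0.30023 = 1.3002.
⟨E⟩ = Σ Eᵢ e^(−Eᵢ/kT) / Z = (0·1.0000 + 0.141·0.30023) / 1.3002 = 0.0326 eV.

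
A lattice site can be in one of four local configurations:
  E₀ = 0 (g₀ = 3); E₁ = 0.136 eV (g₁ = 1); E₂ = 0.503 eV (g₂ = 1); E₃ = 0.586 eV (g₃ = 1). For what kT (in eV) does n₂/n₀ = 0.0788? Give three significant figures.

n₂/n₀ = (g₂/g₀) exp[−(E₂−E₀)/kT] = 0.0788.
⇒ (E₂−E₀)/kT = ln((1/3)/0.0788) = ln(4.2301) = 1.4422.
kT = 0.503 eV / 1.4422 = 0.349 eV.

0.349 eV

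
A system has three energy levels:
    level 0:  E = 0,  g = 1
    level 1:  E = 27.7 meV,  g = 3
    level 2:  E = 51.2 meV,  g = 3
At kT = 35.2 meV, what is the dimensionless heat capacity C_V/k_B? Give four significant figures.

Eᵢ/kT = 0, 0.786932, 1.45455.
Z = Σ gᵢe^(−Eᵢ/kT) = 1·e^(−0) + 3·e^(−0.786932) + 3·e^(−1.45455) = 1.00000 + 1.36572 + 0.700516 = 3.06624.
⟨E⟩ = 24.0349 meV, ⟨E²⟩ = 940.652 meV².
C_V/k_B = (⟨E²⟩ − ⟨E⟩²)/(kT)² = (940.652 − 577.676)/1239.04 = 0.2929.

0.2929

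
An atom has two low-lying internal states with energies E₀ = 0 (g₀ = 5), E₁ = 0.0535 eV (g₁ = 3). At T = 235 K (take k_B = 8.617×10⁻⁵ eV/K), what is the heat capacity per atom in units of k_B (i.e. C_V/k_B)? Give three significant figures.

0.274

k_BT = 8.617×10⁻⁵ × 235 K = 0.020250 eV.
Eᵢ/kT = 0, 2.6420.
Z = Σ gᵢe^(−Eᵢ/kT) = 5·e^(−0) + 3·e^(−2.6420) = 5.0000 + 0.21366 = 5.2137.
⟨E⟩ = 0.0021925 eV, ⟨E²⟩ = 0.00011730 eV².
C_V/k_B = (⟨E²⟩ − ⟨E⟩²)/(kT)² = (0.00011730 − 0.0000048071)/0.00041006 = 0.274.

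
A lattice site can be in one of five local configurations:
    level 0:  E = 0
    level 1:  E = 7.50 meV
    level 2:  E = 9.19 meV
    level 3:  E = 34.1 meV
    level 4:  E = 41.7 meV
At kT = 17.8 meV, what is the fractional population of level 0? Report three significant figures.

0.401

Eᵢ/kT = 0, 0.42135, 0.51629, 1.9157, 2.3427.
Z = Σ e^(−Eᵢ/kT) = e^(−0) + e^(−0.42135) + e^(−0.51629) + e^(−1.9157) + e^(−2.3427) = 1.0000 + 0.65616 + 0.59673 + 0.14724 + 0.096068 = 2.4962.
P₀ = e^(−E₀/kT) / Z = 1.0000/2.4962 = 0.401.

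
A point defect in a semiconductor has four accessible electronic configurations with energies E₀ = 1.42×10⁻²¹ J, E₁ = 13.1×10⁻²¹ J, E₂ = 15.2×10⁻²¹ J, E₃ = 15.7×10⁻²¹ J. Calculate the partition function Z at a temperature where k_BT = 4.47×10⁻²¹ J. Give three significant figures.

Eᵢ/kT = 0.31767, 2.9306, 3.4004, 3.5123.
Z = Σ e^(−Eᵢ/kT) = e^(−0.31767) + e^(−2.9306) + e^(−3.4004) + e^(−3.5123) = 0.72784 + 0.053365 + 0.033360 + 0.029828 = 0.84439.

Z = 0.844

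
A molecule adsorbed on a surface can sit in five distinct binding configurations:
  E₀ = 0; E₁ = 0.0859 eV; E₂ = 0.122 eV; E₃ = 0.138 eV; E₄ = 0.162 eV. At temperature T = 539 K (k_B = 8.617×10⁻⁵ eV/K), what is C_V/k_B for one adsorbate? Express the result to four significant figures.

1.101

k_BT = 8.617×10⁻⁵ × 539 K = 0.0464456 eV.
Eᵢ/kT = 0, 1.84948, 2.62673, 2.97122, 3.48795.
Z = Σ e^(−Eᵢ/kT) = e^(−0) + e^(−1.84948) + e^(−2.62673) + e^(−2.97122) + e^(−3.48795) = 1.00000 + 0.157319 + 0.0723145 + 0.0512408 + 0.0305635 = 1.31144.
⟨E⟩ = 0.0261991 eV, ⟨E²⟩ = 0.00306159 eV².
C_V/k_B = (⟨E²⟩ − ⟨E⟩²)/(kT)² = (0.00306159 − 0.000686393)/0.00215719 = 1.101.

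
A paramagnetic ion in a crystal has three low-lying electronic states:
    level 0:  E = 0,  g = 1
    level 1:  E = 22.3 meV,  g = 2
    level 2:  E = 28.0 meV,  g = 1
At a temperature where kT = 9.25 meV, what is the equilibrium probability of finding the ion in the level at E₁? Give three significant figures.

Eᵢ/kT = 0, 2.4108, 3.0270.
Z = Σ gᵢe^(−Eᵢ/kT) = 1·e^(−0) + 2·e^(−2.4108) + 1·e^(−3.0270) = 1.0000 + 0.17949 + 0.048461 = 1.2280.
P₁ = g₁ e^(−E₁/kT) / Z = 0.17949/1.2280 = 0.146.

0.146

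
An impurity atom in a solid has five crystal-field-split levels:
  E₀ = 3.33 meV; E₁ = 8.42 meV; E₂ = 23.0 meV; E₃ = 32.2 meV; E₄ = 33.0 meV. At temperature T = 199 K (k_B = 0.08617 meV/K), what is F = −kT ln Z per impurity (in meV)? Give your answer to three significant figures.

-11.9 meV

k_BT = 0.08617 × 199 K = 17.148 meV.
Eᵢ/kT = 0.19419, 0.49102, 1.3413, 1.8778, 1.9244.
Z = Σ e^(−Eᵢ/kT) = e^(−0.19419) + e^(−0.49102) + e^(−1.3413) + e^(−1.8778) + e^(−1.9244) = 0.82350 + 0.61200 + 0.26151 + 0.15293 + 0.14596 = 1.9959.
F = −kT ln Z = −17.148 × ln(1.9959) = −17.148 × 0.69110 = -11.9 meV.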